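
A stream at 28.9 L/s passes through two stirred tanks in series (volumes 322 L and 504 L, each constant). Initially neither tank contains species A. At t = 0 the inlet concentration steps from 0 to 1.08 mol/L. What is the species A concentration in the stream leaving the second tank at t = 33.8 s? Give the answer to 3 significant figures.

0.741 mol/L

Time constants: τᵢ = Vᵢ/Q for each well-mixed tank.
τ₁ = 322/28.9 = 11.142 s; τ₂ = 504/28.9 = 17.439 s.
Tank 1: C₁ = C_in(1 − e^(−t/τ₁)). Tank 2 (τ₁ ≠ τ₂): C₂ = C_in[1 − (τ₁ e^(−t/τ₁) − τ₂ e^(−t/τ₂))/(τ₁ − τ₂)].
At t = 33.8: e^(−t/τ₁) = 0.048142, e^(−t/τ₂) = 0.14397.
C₂ = 1.08·[1 − (11.142·0.048142 − 17.439·0.14397)/(-6.2976)] = 1.08·0.68648 = 0.74140 mol/L.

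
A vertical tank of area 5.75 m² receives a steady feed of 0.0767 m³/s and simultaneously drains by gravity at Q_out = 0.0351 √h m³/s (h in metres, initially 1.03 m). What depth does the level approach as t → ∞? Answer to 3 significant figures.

A dh/dt = Q_in − 0.0351 √h. Steady state requires inflow = outflow:
Q_in = 0.0351 √h_ss ⇒ √h_ss = 0.0767/0.0351 = 2.1852.
h_ss = 2.1852² = 4.7750 m. (Since h₀ = 1.03 m < h_ss, the level will rise toward this value.)

4.78 m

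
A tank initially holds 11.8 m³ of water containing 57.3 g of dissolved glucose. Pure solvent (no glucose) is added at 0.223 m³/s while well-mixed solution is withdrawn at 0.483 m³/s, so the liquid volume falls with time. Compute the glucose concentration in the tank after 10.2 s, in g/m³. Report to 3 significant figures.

Let m(t) be the amount of glucose. Volume: V(t) = V₀ + (Q_in − Q_out) t = 11.8 − 0.26000 t; V(10.2) = 9.1480 m³.
Solute balance: dm/dt = 0 − Q_out C = −Q_out m/V(t).
Separate: dm/m = −Q_out dt/V(t) ⇒ ln(m/m₀) = −(Q_out/(Q_in−Q_out)) ln(V/V₀).
m = m₀ (V₀/V)^(Q_out/(Q_in−Q_out)) = 57.3 × (11.8/9.1480)^(-1.8577) = 35.709 g.
C = m/V = 35.709/9.1480 = 3.9035 g/m³.

3.90 g/m³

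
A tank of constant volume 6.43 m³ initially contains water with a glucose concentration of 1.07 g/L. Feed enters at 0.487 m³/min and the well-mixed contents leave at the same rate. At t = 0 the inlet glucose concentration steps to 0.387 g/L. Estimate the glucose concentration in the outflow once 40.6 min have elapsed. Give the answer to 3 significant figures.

0.419 g/L

Species balance on the tank: V dC/dt = Q(C_in − C).
Rewrite as dC/dt + C/τ = C_in/τ, τ = V/Q = 13.203 min.
Integrating: C(t) = C_in + (C₀ − C_in) e^(−t/τ).
C(40.6) = 0.387 + (1.07 − 0.387)·e^(−40.6/13.203) = 0.387 + (0.68300)·0.046190 = 0.41855 g/L.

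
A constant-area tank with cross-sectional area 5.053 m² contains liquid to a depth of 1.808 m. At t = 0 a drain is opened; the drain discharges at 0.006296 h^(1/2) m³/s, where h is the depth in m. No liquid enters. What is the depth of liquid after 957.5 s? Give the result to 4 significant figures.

0.5597 m

A dh/dt = −Q_out = −0.006296 √h.
Separate and integrate: 2(√h − √h₀) = −(0.006296/A) t.
√h = √1.808 − 0.006296·957.5/(2·5.053) = 1.34462 − 0.596519 = 0.748100.
h = 0.748100² = 0.559654 m.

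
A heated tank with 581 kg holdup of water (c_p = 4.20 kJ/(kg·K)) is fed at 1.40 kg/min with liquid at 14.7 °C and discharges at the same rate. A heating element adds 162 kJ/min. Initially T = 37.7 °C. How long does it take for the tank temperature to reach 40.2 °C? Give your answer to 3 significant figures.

M c_p dT/dt = ṁ c_p (T_in − T) + Q̇.
τ = M/ṁ = 415.00 min; T_ss = T_in + Q̇/(ṁ c_p) = 42.251 °C.
T(t) = T_ss + (T₀ − T_ss) e^(−t/τ). Set T = 40.2:
e^(−t/τ) = (40.2 − 42.251)/(37.7 − 42.251) = 0.45067
t = −415.00 · ln(0.45067) = 330.76 min.

331 min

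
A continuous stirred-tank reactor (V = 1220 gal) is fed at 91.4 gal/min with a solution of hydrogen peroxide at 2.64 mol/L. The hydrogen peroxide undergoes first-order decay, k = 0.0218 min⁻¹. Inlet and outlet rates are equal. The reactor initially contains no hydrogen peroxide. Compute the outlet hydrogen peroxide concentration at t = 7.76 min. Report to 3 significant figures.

V dC/dt = Q(C_in − C) − k V C.
This is linear with rate a = Q/V + k = 0.096718 min⁻¹.
C_ss = Q C_in/(Q + kV) = 2.0450 mol/L; C(t) = C_ss + (C₀ − C_ss) e^(−a t).
C(7.76) = 2.0450 + (-2.0450)·e^(−0.096718·7.76) = 2.0450 + (-2.0450)·0.47212 = 1.0795 mol/L.

1.08 mol/L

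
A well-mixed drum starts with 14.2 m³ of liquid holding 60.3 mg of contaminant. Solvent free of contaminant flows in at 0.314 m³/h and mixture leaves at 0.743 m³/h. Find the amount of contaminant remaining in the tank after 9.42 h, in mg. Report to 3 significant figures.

Total volume: dV/dt = Q_in − Q_out = -0.42900 m³/h, so V(t) = 14.2 − 0.42900 t and V(9.42) = 10.159 m³.
Solute balance: dm/dt = 0 − Q_out C = −Q_out m/V(t).
dm/m = −Q_out dt/(V₀ − 0.42900 t); integrating gives ln(m/m₀) = −(Q_out/(Q_in−Q_out)) ln(V/V₀).
m = m₀ (V₀/V)^(Q_out/(Q_in−Q_out)) = 60.3 × (14.2/10.159)^(-1.7319) = 33.761 mg.

33.8 mg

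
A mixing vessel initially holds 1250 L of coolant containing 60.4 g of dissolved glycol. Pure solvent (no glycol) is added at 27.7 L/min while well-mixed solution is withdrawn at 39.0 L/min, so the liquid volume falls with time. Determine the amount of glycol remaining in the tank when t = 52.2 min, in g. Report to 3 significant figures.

6.67 g

Total volume: dV/dt = Q_in − Q_out = -11.300 L/min, so V(t) = 1250 − 11.300 t and V(52.2) = 660.14 L.
Solute balance: dm/dt = 0 − Q_out C = −Q_out m/V(t).
Separate: dm/m = −Q_out dt/V(t) ⇒ ln(m/m₀) = −(Q_out/(Q_in−Q_out)) ln(V/V₀).
m = m₀ (V₀/V)^(Q_out/(Q_in−Q_out)) = 60.4 × (1250/660.14)^(-3.4513) = 6.6692 g.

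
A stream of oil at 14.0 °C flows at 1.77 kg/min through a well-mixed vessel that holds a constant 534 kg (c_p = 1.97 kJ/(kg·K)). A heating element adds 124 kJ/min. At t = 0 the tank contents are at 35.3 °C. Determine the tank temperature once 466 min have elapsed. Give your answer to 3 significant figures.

46.5 °C

M c_p dT/dt = ṁ c_p (T_in − T) + Q̇.
τ = M/ṁ = 301.69 min; T_ss = T_in + Q̇/(ṁ c_p) = 14.0 + 124/(1.77·1.97) = 49.562 °C.
Solution: T(t) = T_ss + (T₀ − T_ss) e^(−t/τ).
T(466) = 49.562 + (-14.262)·e^(−466/301.69) = 49.562 + (-14.262)·0.21340 = 46.518 °C.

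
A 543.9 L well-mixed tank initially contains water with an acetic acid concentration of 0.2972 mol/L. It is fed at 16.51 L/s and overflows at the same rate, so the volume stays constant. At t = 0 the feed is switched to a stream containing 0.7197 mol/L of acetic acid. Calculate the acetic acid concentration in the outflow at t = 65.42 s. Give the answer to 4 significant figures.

0.6617 mol/L

Unsteady species balance (constant V, well mixed): V dC/dt = Q(C_in − C).
Time constant τ = V/Q = 543.9/16.51 = 32.9437 s.
Integrating: C(t) = C_in + (C₀ − C_in) e^(−t/τ).
C(65.42) = 0.7197 + (0.2972 − 0.7197)·e^(−65.42/32.9437) = 0.7197 + (-0.422500)·0.137269 = 0.661704 mol/L.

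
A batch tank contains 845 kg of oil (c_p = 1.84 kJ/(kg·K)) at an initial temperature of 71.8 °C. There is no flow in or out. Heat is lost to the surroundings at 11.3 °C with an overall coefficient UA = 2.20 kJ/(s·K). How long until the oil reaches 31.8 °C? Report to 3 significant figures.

M c_p dT/dt = −UA(T − T_amb).
τ = M c_p/UA = 706.73 s; T_ss = T_amb = 11.300 °C.
T(t) = T_ss + (T₀ − T_ss)e^(−t/τ); set T = 31.8:
t = −τ ln[(T − T_ss)/(T₀ − T_ss)] = −706.73 · ln(0.33884) = 764.83 s.

765 s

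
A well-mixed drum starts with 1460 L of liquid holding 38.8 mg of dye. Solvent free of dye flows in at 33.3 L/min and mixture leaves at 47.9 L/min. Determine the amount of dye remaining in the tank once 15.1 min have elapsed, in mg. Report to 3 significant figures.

Total volume: dV/dt = Q_in − Q_out = -14.600 L/min, so V(t) = 1460 − 14.600 t and V(15.1) = 1239.5 L.
Solute balance: dm/dt = 0 − Q_out C = −Q_out m/V(t).
Separate: dm/m = −Q_out dt/V(t) ⇒ ln(m/m₀) = −(Q_out/(Q_in−Q_out)) ln(V/V₀).
m = m₀ (V₀/V)^(Q_out/(Q_in−Q_out)) = 38.8 × (1460/1239.5)^(-3.2808) = 22.677 mg.

22.7 mg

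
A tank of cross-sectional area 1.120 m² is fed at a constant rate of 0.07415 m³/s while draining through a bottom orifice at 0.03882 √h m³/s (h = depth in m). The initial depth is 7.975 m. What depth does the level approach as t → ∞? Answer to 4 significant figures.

Volume balance on the tank: A dh/dt = Q_in − 0.03882 √h. At steady state dh/dt = 0:
Q_in = 0.03882 √h_ss ⇒ √h_ss = 0.07415/0.03882 = 1.91010.
h_ss = 1.91010² = 3.64847 m. (Since h₀ = 7.975 m > h_ss, the level will fall toward this value.)

3.648 m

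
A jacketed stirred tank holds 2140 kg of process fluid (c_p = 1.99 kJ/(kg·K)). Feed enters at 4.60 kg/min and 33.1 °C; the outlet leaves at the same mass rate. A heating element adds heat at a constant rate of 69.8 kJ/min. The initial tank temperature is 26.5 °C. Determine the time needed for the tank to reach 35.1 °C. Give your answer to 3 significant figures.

432 min

Heat balance on the well-mixed liquid: M c_p dT/dt = ṁ c_p (T_in − T) + 69.8.
τ = M/ṁ = 465.22 min; T_ss = T_in + Q̇/(ṁ c_p) = 40.725 °C.
T(t) = T_ss + (T₀ − T_ss) e^(−t/τ). Set T = 35.1:
e^(−t/τ) = (35.1 − 40.725)/(26.5 − 40.725) = 0.39543
t = −465.22 · ln(0.39543) = 431.62 min.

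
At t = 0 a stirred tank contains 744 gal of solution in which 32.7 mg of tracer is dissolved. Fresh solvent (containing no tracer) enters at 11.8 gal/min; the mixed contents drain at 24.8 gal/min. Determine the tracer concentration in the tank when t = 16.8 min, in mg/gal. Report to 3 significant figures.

Let m(t) be the amount of tracer. Volume: V(t) = V₀ + (Q_in − Q_out) t = 744 − 13.000 t; V(16.8) = 525.60 gal.
Solute balance: dm/dt = 0 − Q_out C = −Q_out m/V(t).
dm/m = −Q_out dt/(V₀ − 13.000 t); integrating gives ln(m/m₀) = −(Q_out/(Q_in−Q_out)) ln(V/V₀).
m = m₀ (V₀/V)^(Q_out/(Q_in−Q_out)) = 32.7 × (744/525.60)^(-1.9077) = 16.852 mg.
C = m/V = 16.852/525.60 = 0.032062 mg/gal.

0.0321 mg/gal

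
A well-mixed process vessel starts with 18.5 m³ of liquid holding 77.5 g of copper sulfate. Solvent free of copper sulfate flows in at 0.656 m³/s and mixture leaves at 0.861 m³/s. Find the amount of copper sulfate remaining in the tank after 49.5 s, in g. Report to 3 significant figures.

2.75 g

Let m(t) be the amount of copper sulfate. Volume: V(t) = V₀ + (Q_in − Q_out) t = 18.5 − 0.20500 t; V(49.5) = 8.3525 m³.
Species balance (pure solvent in): dm/dt = −Q_out · m/V(t).
dm/m = −Q_out dt/(V₀ − 0.20500 t); integrating gives ln(m/m₀) = −(Q_out/(Q_in−Q_out)) ln(V/V₀).
m = m₀ (V₀/V)^(Q_out/(Q_in−Q_out)) = 77.5 × (18.5/8.3525)^(-4.2000) = 2.7467 g.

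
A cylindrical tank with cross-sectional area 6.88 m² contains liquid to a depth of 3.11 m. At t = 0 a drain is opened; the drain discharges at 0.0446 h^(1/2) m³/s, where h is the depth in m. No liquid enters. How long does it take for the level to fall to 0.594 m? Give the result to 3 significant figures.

306 s

Volume balance on the tank: A dh/dt = −0.0446 √h.
Separate and integrate: 2(√h − √h₀) = −(0.0446/A) t.
t = 2A(√h₀ − √h)/0.0446 = 2·6.88·(√3.11 − √0.594)/0.0446
  = 13.760 × (1.7635 − 0.77071) / 0.0446 = 306.30 s.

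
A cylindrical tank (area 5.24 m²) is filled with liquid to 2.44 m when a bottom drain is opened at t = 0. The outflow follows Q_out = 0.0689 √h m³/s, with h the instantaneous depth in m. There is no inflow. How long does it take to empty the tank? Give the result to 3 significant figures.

238 s

A dh/dt = −Q_out = −0.0689 √h.
∫ h^(−1/2) dh = −(0.0689/A) ∫ dt, giving 2√h = 2√h₀ − (0.0689/A) t.
Set h = 0: 2√h₀ = (0.0689/A) t_empty ⇒ t_empty = 2A√h₀/0.0689.
t_empty = 2·5.24·√2.44/0.0689 = 10.480·1.5620/0.0689 = 237.59 s.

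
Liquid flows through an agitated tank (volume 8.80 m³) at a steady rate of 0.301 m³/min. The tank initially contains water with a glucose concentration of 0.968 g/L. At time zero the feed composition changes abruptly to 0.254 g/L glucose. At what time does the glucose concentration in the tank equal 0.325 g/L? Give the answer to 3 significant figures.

67.5 min

Species balance: V dC/dt = Q(C_in − C) ⇒ τ = V/Q = 29.236 min.
C(t) = C_in + (C₀ − C_in) e^(−t/τ). Set C = 0.325 and solve for t:
e^(−t/τ) = (C − C_in)/(C₀ − C_in) = (0.325 − 0.254)/(0.968 − 0.254) = 0.099440
t = −τ ln(…) = 29.236 × 2.3082 = 67.482 min.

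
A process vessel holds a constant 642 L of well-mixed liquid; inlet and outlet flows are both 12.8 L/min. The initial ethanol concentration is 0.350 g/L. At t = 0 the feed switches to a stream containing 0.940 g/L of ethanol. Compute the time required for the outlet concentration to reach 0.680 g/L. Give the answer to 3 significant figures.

41.1 min

Species balance: V dC/dt = Q(C_in − C) ⇒ τ = V/Q = 50.156 min.
C(t) = C_in + (C₀ − C_in) e^(−t/τ). Set C = 0.680 and solve for t:
e^(−t/τ) = (C − C_in)/(C₀ − C_in) = (0.680 − 0.940)/(0.350 − 0.940) = 0.44068
t = −τ ln(…) = 50.156 × 0.81944 = 41.100 min.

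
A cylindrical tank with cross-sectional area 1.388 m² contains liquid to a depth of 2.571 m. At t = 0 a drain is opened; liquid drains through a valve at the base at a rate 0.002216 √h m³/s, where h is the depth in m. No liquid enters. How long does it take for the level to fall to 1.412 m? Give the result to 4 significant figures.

520.1 s

Unsteady balance on liquid volume: A dh/dt = −0.002216 √h.
Separate and integrate: 2(√h − √h₀) = −(0.002216/A) t.
t = 2A(√h₀ − √h)/0.002216 = 2·1.388·(√2.571 − √1.412)/0.002216
  = 2.77600 × (1.60343 − 1.18828) / 0.002216 = 520.071 s.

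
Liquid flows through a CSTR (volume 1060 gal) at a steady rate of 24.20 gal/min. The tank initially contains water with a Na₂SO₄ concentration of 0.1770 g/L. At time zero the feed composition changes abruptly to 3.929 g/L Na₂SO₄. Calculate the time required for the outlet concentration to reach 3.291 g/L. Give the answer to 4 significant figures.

Species balance: V dC/dt = Q(C_in − C) ⇒ τ = V/Q = 43.8017 min.
C(t) = C_in + (C₀ − C_in) e^(−t/τ). Set C = 3.291 and solve for t:
e^(−t/τ) = (C − C_in)/(C₀ − C_in) = (3.291 − 3.929)/(0.1770 − 3.929) = 0.170043
t = −τ ln(…) = 43.8017 × 1.77171 = 77.6037 min.

77.60 min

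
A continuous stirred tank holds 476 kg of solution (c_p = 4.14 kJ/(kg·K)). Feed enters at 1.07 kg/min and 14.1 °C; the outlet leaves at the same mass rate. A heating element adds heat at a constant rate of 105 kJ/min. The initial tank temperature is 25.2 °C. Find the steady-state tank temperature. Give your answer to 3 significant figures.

37.8 °C

Unsteady energy balance on the tank contents: M c_p dT/dt = ṁ c_p (T_in − T) + 105.
At steady state dT/dt = 0 ⇒ T_ss = T_in + Q̇/(ṁ c_p) = 14.1 + 105/(1.07·4.14) = 37.803 °C.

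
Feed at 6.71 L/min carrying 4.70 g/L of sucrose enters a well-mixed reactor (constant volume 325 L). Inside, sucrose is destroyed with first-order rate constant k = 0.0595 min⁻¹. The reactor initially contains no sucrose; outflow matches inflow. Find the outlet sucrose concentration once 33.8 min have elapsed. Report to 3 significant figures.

1.13 g/L

Accumulation = in − out − consumed: V dC/dt = Q C_in − Q C − k V C.
dC/dt = (Q/V) C_in − (Q/V + k) C; effective rate a = Q/V + k = 0.020646 + 0.0595 = 0.080146 min⁻¹.
C_ss = Q C_in/(Q + kV) = 1.2107 g/L; C(t) = C_ss + (C₀ − C_ss) e^(−a t).
C(33.8) = 1.2107 + (-1.2107)·e^(−0.080146·33.8) = 1.2107 + (-1.2107)·0.066607 = 1.1301 g/L.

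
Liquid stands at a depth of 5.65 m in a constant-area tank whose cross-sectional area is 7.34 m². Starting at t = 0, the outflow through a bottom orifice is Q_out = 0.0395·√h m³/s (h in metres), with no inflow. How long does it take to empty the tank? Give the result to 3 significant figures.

A dh/dt = −Q_out = −0.0395 √h.
Separate and integrate: 2(√h − √h₀) = −(0.0395/A) t.
Tank is empty when √h = 0: t_empty = 2A√h₀/0.0395.
t_empty = 2·7.34·√5.65/0.0395 = 14.680·2.3770/0.0395 = 883.39 s.

883 s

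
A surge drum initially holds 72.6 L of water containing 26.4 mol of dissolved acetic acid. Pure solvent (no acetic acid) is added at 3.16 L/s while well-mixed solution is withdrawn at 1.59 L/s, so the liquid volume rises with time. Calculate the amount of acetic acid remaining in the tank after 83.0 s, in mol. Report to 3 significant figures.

Let m(t) be the amount of acetic acid. Volume: V(t) = V₀ + (Q_in − Q_out) t = 72.6 + 1.5700 t; V(83.0) = 202.91 L.
No acetic acid enters, so dm/dt = −Q_out · (m/V).
Separate: dm/m = −Q_out dt/V(t) ⇒ ln(m/m₀) = −(Q_out/(Q_in−Q_out)) ln(V/V₀).
m = m₀ (V₀/V)^(Q_out/(Q_in−Q_out)) = 26.4 × (72.6/202.91)^(1.0127) = 9.3229 mol.

9.32 mol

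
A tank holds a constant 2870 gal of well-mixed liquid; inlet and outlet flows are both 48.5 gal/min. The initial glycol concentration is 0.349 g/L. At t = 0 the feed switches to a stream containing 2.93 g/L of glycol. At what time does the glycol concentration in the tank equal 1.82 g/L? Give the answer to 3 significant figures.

49.9 min

Accumulation = in − out for the solute gives V dC/dt = Q(C_in − C), so τ = V/Q = 59.175 min.
C(t) = C_in + (C₀ − C_in) e^(−t/τ). Set C = 1.82 and solve for t:
e^(−t/τ) = (C − C_in)/(C₀ − C_in) = (1.82 − 2.93)/(0.349 − 2.93) = 0.43007
t = −τ ln(…) = 59.175 × 0.84382 = 49.933 min.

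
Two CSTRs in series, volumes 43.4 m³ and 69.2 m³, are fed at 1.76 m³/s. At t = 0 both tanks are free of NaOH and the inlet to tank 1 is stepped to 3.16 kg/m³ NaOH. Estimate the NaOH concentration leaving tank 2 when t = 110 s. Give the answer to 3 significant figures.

2.70 kg/m³

Each tank obeys Vᵢ dCᵢ/dt = Q(Cᵢ₋₁ − Cᵢ), so τᵢ = Vᵢ/Q.
τ₁ = 43.4/1.76 = 24.659 s; τ₂ = 69.2/1.76 = 39.318 s.
Tank 1: C₁ = C_in(1 − e^(−t/τ₁)). Tank 2 (τ₁ ≠ τ₂): C₂ = C_in[1 − (τ₁ e^(−t/τ₁) − τ₂ e^(−t/τ₂))/(τ₁ − τ₂)].
At t = 110: e^(−t/τ₁) = 0.011553, e^(−t/τ₂) = 0.060951.
C₂ = 3.16·[1 − (24.659·0.011553 − 39.318·0.060951)/(-14.659)] = 3.16·0.85595 = 2.7048 kg/m³.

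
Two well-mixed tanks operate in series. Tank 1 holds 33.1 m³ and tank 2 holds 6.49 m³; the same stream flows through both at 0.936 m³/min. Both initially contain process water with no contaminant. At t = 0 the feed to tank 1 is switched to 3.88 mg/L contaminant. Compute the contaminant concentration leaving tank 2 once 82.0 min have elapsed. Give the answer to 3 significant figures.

Each tank obeys Vᵢ dCᵢ/dt = Q(Cᵢ₋₁ − Cᵢ), so τᵢ = Vᵢ/Q.
τ₁ = 33.1/0.936 = 35.363 min; τ₂ = 6.49/0.936 = 6.9338 min.
Solving the cascade with C₁(0)=C₂(0)=0 gives C₂(t) = C_in[1 − (τ₁ e^(−t/τ₁) − τ₂ e^(−t/τ₂))/(τ₁ − τ₂)].
At t = 82.0: e^(−t/τ₁) = 0.098392, e^(−t/τ₂) = 7.3105e-06.
C₂ = 3.88·[1 − (35.363·0.098392 − 6.9338·7.3105e-06)/(28.429)] = 3.88·0.87761 = 3.4051 mg/L.

3.41 mg/L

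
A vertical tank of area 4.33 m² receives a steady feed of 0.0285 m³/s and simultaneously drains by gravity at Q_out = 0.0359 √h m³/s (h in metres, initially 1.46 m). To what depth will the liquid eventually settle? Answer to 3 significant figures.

0.630 m

Mass balance (ρ constant): A dh/dt = Q_in − 0.0359 √h. At steady state dh/dt = 0:
Q_in = 0.0359 √h_ss ⇒ √h_ss = 0.0285/0.0359 = 0.79387.
h_ss = 0.79387² = 0.63023 m. (Since h₀ = 1.46 m > h_ss, the level will fall toward this value.)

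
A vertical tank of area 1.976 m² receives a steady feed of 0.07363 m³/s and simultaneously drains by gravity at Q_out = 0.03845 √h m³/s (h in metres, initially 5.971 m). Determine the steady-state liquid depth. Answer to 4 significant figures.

A dh/dt = Q_in − 0.03845 √h. Steady state requires inflow = outflow:
Q_in = 0.03845 √h_ss ⇒ √h_ss = 0.07363/0.03845 = 1.91495.
h_ss = 1.91495² = 3.66705 m. (Since h₀ = 5.971 m > h_ss, the level will fall toward this value.)

3.667 m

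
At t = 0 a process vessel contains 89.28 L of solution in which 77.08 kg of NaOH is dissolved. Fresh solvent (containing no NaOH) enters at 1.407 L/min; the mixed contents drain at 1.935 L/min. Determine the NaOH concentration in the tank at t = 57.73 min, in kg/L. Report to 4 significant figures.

Total volume: dV/dt = Q_in − Q_out = -0.528000 L/min, so V(t) = 89.28 − 0.528000 t and V(57.73) = 58.7986 L.
No NaOH enters, so dm/dt = −Q_out · (m/V).
dm/m = −Q_out dt/(V₀ − 0.528000 t); integrating gives ln(m/m₀) = −(Q_out/(Q_in−Q_out)) ln(V/V₀).
m = m₀ (V₀/V)^(Q_out/(Q_in−Q_out)) = 77.08 × (89.28/58.7986)^(-3.66477) = 16.6801 kg.
C = m/V = 16.6801/58.7986 = 0.283682 kg/L.

0.2837 kg/L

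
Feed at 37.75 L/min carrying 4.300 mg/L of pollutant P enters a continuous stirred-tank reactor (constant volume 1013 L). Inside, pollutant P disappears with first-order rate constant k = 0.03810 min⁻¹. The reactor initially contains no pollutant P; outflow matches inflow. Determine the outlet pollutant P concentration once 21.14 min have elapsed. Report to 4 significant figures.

V dC/dt = Q(C_in − C) − k V C.
This is linear with rate a = Q/V + k = 0.0753655 min⁻¹.
C_ss = Q C_in/(Q + kV) = 2.12620 mg/L; C(t) = C_ss + (C₀ − C_ss) e^(−a t).
C(21.14) = 2.12620 + (-2.12620)·e^(−0.0753655·21.14) = 2.12620 + (-2.12620)·0.203268 = 1.69401 mg/L.

1.694 mg/L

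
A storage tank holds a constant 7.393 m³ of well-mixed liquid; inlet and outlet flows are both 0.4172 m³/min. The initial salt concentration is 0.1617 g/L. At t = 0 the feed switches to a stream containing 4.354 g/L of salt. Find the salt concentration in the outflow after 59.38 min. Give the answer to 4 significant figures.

Transient balance on the dissolved component: V dC/dt = Q(C_in − C).
So dC/dt = (C_in − C)/τ with τ = V/Q = 7.393/0.4172 = 17.7205 min.
Integrating: C(t) = C_in + (C₀ − C_in) e^(−t/τ).
C(59.38) = 4.354 + (0.1617 − 4.354)·e^(−59.38/17.7205) = 4.354 + (-4.19230)·0.0350522 = 4.20705 g/L.

4.207 g/L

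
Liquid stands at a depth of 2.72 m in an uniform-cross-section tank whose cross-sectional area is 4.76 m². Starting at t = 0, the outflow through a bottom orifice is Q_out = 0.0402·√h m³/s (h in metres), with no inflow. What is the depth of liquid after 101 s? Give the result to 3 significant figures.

1.50 m

With no inflow, A dh/dt = −0.0402 √h.
∫ h^(−1/2) dh = −(0.0402/A) ∫ dt, giving 2√h = 2√h₀ − (0.0402/A) t.
√h = √2.72 − 0.0402·101/(2·4.76) = 1.6492 − 0.42649 = 1.2228.
h = 1.2228² = 1.4951 m.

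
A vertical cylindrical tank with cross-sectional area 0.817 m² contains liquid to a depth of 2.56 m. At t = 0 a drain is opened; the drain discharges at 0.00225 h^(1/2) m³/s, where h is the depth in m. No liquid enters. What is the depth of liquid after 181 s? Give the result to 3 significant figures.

1.82 m

A dh/dt = −Q_out = −0.00225 √h.
∫ h^(−1/2) dh = −(0.00225/A) ∫ dt, giving 2√h = 2√h₀ − (0.00225/A) t.
√h = √2.56 − 0.00225·181/(2·0.817) = 1.6000 − 0.24924 = 1.3508.
h = 1.3508² = 1.8246 m.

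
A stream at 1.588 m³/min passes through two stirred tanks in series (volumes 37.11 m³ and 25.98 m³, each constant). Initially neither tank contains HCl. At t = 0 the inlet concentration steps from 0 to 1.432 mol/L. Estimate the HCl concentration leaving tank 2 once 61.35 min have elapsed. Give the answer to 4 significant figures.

1.165 mol/L

Species balance on tank i: dCᵢ/dt = (Cᵢ₋₁ − Cᵢ)/τᵢ with τᵢ = Vᵢ/Q.
τ₁ = 37.11/1.588 = 23.3690 min; τ₂ = 25.98/1.588 = 16.3602 min.
Tank 1: C₁ = C_in(1 − e^(−t/τ₁)). Tank 2 (τ₁ ≠ τ₂): C₂ = C_in[1 − (τ₁ e^(−t/τ₁) − τ₂ e^(−t/τ₂))/(τ₁ − τ₂)].
At t = 61.35: e^(−t/τ₁) = 0.0724201, e^(−t/τ₂) = 0.0235188.
C₂ = 1.432·[1 − (23.3690·0.0724201 − 16.3602·0.0235188)/(7.00882)] = 1.432·0.813433 = 1.16484 mol/L.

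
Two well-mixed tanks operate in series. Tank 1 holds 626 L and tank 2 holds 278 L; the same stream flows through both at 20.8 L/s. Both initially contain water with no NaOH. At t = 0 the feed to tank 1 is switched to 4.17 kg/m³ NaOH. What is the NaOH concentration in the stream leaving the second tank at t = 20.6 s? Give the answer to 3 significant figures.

1.10 kg/m³

Species balance on tank i: dCᵢ/dt = (Cᵢ₋₁ − Cᵢ)/τᵢ with τᵢ = Vᵢ/Q.
τ₁ = 626/20.8 = 30.096 s; τ₂ = 278/20.8 = 13.365 s.
Tank 1: C₁ = C_in(1 − e^(−t/τ₁)). Tank 2 (τ₁ ≠ τ₂): C₂ = C_in[1 − (τ₁ e^(−t/τ₁) − τ₂ e^(−t/τ₂))/(τ₁ − τ₂)].
At t = 20.6: e^(−t/τ₁) = 0.50436, e^(−t/τ₂) = 0.21410.
C₂ = 4.17·[1 − (30.096·0.50436 − 13.365·0.21410)/(16.731)] = 4.17·0.26378 = 1.0999 kg/m³.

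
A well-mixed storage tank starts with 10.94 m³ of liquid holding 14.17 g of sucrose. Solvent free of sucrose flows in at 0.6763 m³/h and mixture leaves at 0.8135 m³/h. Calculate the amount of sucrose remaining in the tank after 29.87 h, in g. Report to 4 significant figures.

Let m(t) be the amount of sucrose. Volume: V(t) = V₀ + (Q_in − Q_out) t = 10.94 − 0.137200 t; V(29.87) = 6.84184 m³.
No sucrose enters, so dm/dt = −Q_out · (m/V).
Separate: dm/m = −Q_out dt/V(t) ⇒ ln(m/m₀) = −(Q_out/(Q_in−Q_out)) ln(V/V₀).
m = m₀ (V₀/V)^(Q_out/(Q_in−Q_out)) = 14.17 × (10.94/6.84184)^(-5.92930) = 0.876423 g.

0.8764 g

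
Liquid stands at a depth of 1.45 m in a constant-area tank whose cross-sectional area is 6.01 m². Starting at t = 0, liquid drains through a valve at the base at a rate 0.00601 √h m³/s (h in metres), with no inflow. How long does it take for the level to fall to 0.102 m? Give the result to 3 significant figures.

1770 s

Mass balance (ρ constant): A dh/dt = −0.00601 √h.
This is separable: 2 d(√h)/dt = −0.00601/A, so √h = √h₀ − (0.00601/(2A)) t.
t = 2A(√h₀ − √h)/0.00601 = 2·6.01·(√1.45 − √0.102)/0.00601
  = 12.020 × (1.2042 − 0.31937) / 0.00601 = 1769.6 s.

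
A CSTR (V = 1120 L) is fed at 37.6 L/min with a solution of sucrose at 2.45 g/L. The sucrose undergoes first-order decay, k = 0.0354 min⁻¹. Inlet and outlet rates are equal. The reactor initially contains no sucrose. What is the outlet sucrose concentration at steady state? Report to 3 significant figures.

V dC/dt = Q(C_in − C) − k V C.
At steady state: 0 = Q C_in − (Q + kV) C_ss, so C_ss = Q C_in/(Q + kV).
C_ss = 37.6·2.45/(37.6 + 0.0354·1120) = 92.120/77.248 = 1.1925 g/L.

1.19 g/L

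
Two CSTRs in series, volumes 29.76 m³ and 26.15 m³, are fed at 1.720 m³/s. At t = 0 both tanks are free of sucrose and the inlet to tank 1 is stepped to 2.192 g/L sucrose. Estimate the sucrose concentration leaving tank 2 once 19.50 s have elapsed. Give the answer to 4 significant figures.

0.7405 g/L

Each tank obeys Vᵢ dCᵢ/dt = Q(Cᵢ₋₁ − Cᵢ), so τᵢ = Vᵢ/Q.
τ₁ = 29.76/1.720 = 17.3023 s; τ₂ = 26.15/1.720 = 15.2035 s.
Solving the cascade with C₁(0)=C₂(0)=0 gives C₂(t) = C_in[1 − (τ₁ e^(−t/τ₁) − τ₂ e^(−t/τ₂))/(τ₁ − τ₂)].
At t = 19.50: e^(−t/τ₁) = 0.323999, e^(−t/τ₂) = 0.277315.
C₂ = 2.192·[1 − (17.3023·0.323999 − 15.2035·0.277315)/(2.09884)] = 2.192·0.337838 = 0.740541 g/L.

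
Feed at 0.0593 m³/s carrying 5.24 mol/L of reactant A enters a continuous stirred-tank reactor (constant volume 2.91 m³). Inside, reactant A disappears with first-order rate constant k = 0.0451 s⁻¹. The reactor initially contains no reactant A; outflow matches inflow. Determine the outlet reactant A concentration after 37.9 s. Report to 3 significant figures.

1.49 mol/L

Accumulation = in − out − consumed: V dC/dt = Q C_in − Q C − k V C.
dC/dt = (Q/V) C_in − (Q/V + k) C; effective rate a = Q/V + k = 0.020378 + 0.0451 = 0.065478 s⁻¹.
C_ss = Q C_in/(Q + kV) = 1.6308 mol/L; C(t) = C_ss + (C₀ − C_ss) e^(−a t).
C(37.9) = 1.6308 + (-1.6308)·e^(−0.065478·37.9) = 1.6308 + (-1.6308)·0.083608 = 1.4944 mol/L.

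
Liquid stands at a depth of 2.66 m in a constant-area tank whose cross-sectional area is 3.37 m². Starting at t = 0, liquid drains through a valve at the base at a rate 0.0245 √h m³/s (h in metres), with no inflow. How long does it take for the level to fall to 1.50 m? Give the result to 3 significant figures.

With no inflow, A dh/dt = −0.0245 √h.
Separate and integrate: 2(√h − √h₀) = −(0.0245/A) t.
t = 2A(√h₀ − √h)/0.0245 = 2·3.37·(√2.66 − √1.50)/0.0245
  = 6.7400 × (1.6310 − 1.2247) / 0.0245 = 111.75 s.

112 s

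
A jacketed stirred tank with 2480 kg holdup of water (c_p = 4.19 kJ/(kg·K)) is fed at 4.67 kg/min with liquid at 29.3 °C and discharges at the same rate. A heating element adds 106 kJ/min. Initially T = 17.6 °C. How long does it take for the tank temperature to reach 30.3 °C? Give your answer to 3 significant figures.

Heat balance on the well-mixed liquid: M c_p dT/dt = ṁ c_p (T_in − T) + 106.
τ = M/ṁ = 531.05 min; T_ss = T_in + Q̇/(ṁ c_p) = 34.717 °C.
T(t) = T_ss + (T₀ − T_ss) e^(−t/τ). Set T = 30.3:
e^(−t/τ) = (30.3 − 34.717)/(17.6 − 34.717) = 0.25806
t = −531.05 · ln(0.25806) = 719.35 min.

719 min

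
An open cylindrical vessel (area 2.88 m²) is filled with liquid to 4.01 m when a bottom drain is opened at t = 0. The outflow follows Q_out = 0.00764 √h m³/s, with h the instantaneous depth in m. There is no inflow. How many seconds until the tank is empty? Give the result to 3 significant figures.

1510 s

A dh/dt = −Q_out = −0.00764 √h.
Separate and integrate: 2(√h − √h₀) = −(0.00764/A) t.
Tank is empty when √h = 0: t_empty = 2A√h₀/0.00764.
t_empty = 2·2.88·√4.01/0.00764 = 5.7600·2.0025/0.00764 = 1509.7 s.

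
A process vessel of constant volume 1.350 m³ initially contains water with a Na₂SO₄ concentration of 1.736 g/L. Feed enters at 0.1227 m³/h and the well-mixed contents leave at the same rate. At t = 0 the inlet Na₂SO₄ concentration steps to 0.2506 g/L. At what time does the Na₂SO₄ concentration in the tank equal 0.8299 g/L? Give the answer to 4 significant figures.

Species balance: V dC/dt = Q(C_in − C) ⇒ τ = V/Q = 11.0024 h.
C(t) = C_in + (C₀ − C_in) e^(−t/τ). Set C = 0.8299 and solve for t:
e^(−t/τ) = (C − C_in)/(C₀ − C_in) = (0.8299 − 0.2506)/(1.736 − 0.2506) = 0.389996
t = −τ ln(…) = 11.0024 × 0.941619 = 10.3601 h.

10.36 h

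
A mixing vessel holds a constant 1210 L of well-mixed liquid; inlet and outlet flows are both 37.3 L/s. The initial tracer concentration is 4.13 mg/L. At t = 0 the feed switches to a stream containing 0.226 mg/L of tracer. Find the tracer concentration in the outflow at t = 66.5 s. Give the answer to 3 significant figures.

0.729 mg/L

Mass balance on the solute (V constant): V dC/dt = Q(C_in − C).
So dC/dt = (C_in − C)/τ with τ = V/Q = 1210/37.3 = 32.440 s.
This is linear first-order; C(t) = C_in + (C₀ − C_in) e^(−t/τ).
C(66.5) = 0.226 + (4.13 − 0.226)·e^(−66.5/32.440) = 0.226 + (3.9040)·0.12874 = 0.72860 mg/L.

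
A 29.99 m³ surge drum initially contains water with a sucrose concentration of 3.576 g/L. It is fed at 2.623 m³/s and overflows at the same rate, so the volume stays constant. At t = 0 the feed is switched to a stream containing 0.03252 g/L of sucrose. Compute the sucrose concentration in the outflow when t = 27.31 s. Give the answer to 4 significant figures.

0.3577 g/L

Unsteady species balance (constant V, well mixed): V dC/dt = Q(C_in − C).
Rewrite as dC/dt + C/τ = C_in/τ, τ = V/Q = 11.4335 s.
This is linear first-order; C(t) = C_in + (C₀ − C_in) e^(−t/τ).
C(27.31) = 0.03252 + (3.576 − 0.03252)·e^(−27.31/11.4335) = 0.03252 + (3.54348)·0.0917580 = 0.357663 g/L.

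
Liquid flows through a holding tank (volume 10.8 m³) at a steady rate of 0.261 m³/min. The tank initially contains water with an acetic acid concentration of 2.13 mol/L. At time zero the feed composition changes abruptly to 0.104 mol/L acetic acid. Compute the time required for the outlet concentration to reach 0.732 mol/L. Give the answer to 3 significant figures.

Species balance: V dC/dt = Q(C_in − C) ⇒ τ = V/Q = 41.379 min.
C(t) = C_in + (C₀ − C_in) e^(−t/τ). Set C = 0.732 and solve for t:
e^(−t/τ) = (C − C_in)/(C₀ − C_in) = (0.732 − 0.104)/(2.13 − 0.104) = 0.30997
t = −τ ln(…) = 41.379 × 1.1713 = 48.467 min.

48.5 min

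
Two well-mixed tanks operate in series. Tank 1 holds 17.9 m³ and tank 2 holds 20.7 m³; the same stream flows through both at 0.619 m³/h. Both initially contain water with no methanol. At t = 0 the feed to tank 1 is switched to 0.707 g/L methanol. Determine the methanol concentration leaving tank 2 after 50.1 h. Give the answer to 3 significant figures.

0.338 g/L

Species balance on tank i: dCᵢ/dt = (Cᵢ₋₁ − Cᵢ)/τᵢ with τᵢ = Vᵢ/Q.
τ₁ = 17.9/0.619 = 28.918 h; τ₂ = 20.7/0.619 = 33.441 h.
Tank 1: C₁ = C_in(1 − e^(−t/τ₁)). Tank 2 (τ₁ ≠ τ₂): C₂ = C_in[1 − (τ₁ e^(−t/τ₁) − τ₂ e^(−t/τ₂))/(τ₁ − τ₂)].
At t = 50.1: e^(−t/τ₁) = 0.17684, e^(−t/τ₂) = 0.22354.
C₂ = 0.707·[1 − (28.918·0.17684 − 33.441·0.22354)/(-4.5234)] = 0.707·0.47791 = 0.33788 g/L.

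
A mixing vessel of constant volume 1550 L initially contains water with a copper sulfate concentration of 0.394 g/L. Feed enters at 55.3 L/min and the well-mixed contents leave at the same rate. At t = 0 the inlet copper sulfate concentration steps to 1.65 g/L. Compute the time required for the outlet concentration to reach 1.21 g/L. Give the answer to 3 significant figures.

29.4 min

Species balance: V dC/dt = Q(C_in − C) ⇒ τ = V/Q = 28.029 min.
C(t) = C_in + (C₀ − C_in) e^(−t/τ). Set C = 1.21 and solve for t:
e^(−t/τ) = (C − C_in)/(C₀ − C_in) = (1.21 − 1.65)/(0.394 − 1.65) = 0.35032
t = −τ ln(…) = 28.029 × 1.0489 = 29.400 min.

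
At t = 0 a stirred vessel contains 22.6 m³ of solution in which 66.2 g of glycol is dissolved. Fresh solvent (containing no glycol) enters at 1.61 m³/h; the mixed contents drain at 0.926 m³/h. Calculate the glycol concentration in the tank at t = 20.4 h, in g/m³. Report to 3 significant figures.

Total volume: dV/dt = Q_in − Q_out = 0.68400 m³/h, so V(t) = 22.6 + 0.68400 t and V(20.4) = 36.554 m³.
Species balance (pure solvent in): dm/dt = −Q_out · m/V(t).
Separate: dm/m = −Q_out dt/V(t) ⇒ ln(m/m₀) = −(Q_out/(Q_in−Q_out)) ln(V/V₀).
m = m₀ (V₀/V)^(Q_out/(Q_in−Q_out)) = 66.2 × (22.6/36.554)^(1.3538) = 34.527 g.
C = m/V = 34.527/36.554 = 0.94455 g/m³.

0.945 g/m³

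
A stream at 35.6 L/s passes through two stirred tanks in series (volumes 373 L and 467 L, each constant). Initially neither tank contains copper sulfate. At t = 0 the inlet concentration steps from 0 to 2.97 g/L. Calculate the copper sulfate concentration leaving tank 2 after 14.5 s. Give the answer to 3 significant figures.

1.04 g/L

Each tank obeys Vᵢ dCᵢ/dt = Q(Cᵢ₋₁ − Cᵢ), so τᵢ = Vᵢ/Q.
τ₁ = 373/35.6 = 10.478 s; τ₂ = 467/35.6 = 13.118 s.
Tank 1: C₁ = C_in(1 − e^(−t/τ₁)). Tank 2 (τ₁ ≠ τ₂): C₂ = C_in[1 − (τ₁ e^(−t/τ₁) − τ₂ e^(−t/τ₂))/(τ₁ − τ₂)].
At t = 14.5: e^(−t/τ₁) = 0.25060, e^(−t/τ₂) = 0.33109.
C₂ = 2.97·[1 − (10.478·0.25060 − 13.118·0.33109)/(-2.6404)] = 2.97·0.34948 = 1.0380 g/L.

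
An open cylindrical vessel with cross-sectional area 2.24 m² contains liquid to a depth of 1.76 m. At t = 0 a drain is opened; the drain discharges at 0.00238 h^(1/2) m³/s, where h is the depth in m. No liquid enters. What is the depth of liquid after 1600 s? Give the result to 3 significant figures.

Accumulation of liquid (constant cross-section A): A dh/dt = −0.00238 √h.
This is separable: 2 d(√h)/dt = −0.00238/A, so √h = √h₀ − (0.00238/(2A)) t.
√h = √1.76 − 0.00238·1600/(2·2.24) = 1.3266 − 0.85000 = 0.47665.
h = 0.47665² = 0.22720 m.

0.227 m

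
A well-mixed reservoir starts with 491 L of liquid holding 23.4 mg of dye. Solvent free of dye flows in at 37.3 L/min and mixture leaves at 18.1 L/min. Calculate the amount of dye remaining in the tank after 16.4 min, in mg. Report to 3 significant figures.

Total volume: dV/dt = Q_in − Q_out = 19.200 L/min, so V(t) = 491 + 19.200 t and V(16.4) = 805.88 L.
Solute balance: dm/dt = 0 − Q_out C = −Q_out m/V(t).
dm/m = −Q_out dt/(V₀ + 19.200 t); integrating gives ln(m/m₀) = −(Q_out/(Q_in−Q_out)) ln(V/V₀).
m = m₀ (V₀/V)^(Q_out/(Q_in−Q_out)) = 23.4 × (491/805.88)^(0.94271) = 14.667 mg.

14.7 mg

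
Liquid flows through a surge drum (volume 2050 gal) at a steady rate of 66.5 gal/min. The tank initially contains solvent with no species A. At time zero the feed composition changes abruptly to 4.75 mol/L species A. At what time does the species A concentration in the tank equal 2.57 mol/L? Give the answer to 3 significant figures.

24.0 min

Species balance: V dC/dt = Q(C_in − C) ⇒ τ = V/Q = 30.827 min.
C(t) = C_in + (C₀ − C_in) e^(−t/τ). Set C = 2.57 and solve for t:
e^(−t/τ) = (C − C_in)/(C₀ − C_in) = (2.57 − 4.75)/(0 − 4.75) = 0.45895
t = −τ ln(…) = 30.827 × 0.77882 = 24.009 min.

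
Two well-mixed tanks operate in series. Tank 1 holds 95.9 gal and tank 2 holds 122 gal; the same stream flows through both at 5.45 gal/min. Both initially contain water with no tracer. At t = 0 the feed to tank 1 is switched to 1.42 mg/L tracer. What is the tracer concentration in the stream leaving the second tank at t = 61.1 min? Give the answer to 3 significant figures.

Time constants: τᵢ = Vᵢ/Q for each well-mixed tank.
τ₁ = 95.9/5.45 = 17.596 min; τ₂ = 122/5.45 = 22.385 min.
Solving the cascade with C₁(0)=C₂(0)=0 gives C₂(t) = C_in[1 − (τ₁ e^(−t/τ₁) − τ₂ e^(−t/τ₂))/(τ₁ − τ₂)].
At t = 61.1: e^(−t/τ₁) = 0.031045, e^(−t/τ₂) = 0.065254.
C₂ = 1.42·[1 − (17.596·0.031045 − 22.385·0.065254)/(-4.7890)] = 1.42·0.80905 = 1.1489 mg/L.

1.15 mg/L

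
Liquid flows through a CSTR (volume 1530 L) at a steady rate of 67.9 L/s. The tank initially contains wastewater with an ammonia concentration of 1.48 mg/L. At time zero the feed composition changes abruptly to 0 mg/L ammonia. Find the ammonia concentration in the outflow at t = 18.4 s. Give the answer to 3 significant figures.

0.654 mg/L

Species balance on the tank: V dC/dt = Q(C_in − C).
So dC/dt = (C_in − C)/τ with τ = V/Q = 1530/67.9 = 22.533 s.
Integrating: C(t) = C_in + (C₀ − C_in) e^(−t/τ).
C(18.4) = 0 + (1.48 − 0)·e^(−18.4/22.533) = 0 + (1.4800)·0.44194 = 0.65408 mg/L.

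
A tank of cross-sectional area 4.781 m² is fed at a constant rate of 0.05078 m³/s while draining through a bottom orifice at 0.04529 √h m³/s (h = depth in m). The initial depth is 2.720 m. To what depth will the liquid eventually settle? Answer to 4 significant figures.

1.257 m

Unsteady balance on liquid volume: A dh/dt = Q_in − 0.04529 √h. At steady state dh/dt = 0:
Q_in = 0.04529 √h_ss ⇒ √h_ss = 0.05078/0.04529 = 1.12122.
h_ss = 1.12122² = 1.25713 m. (Since h₀ = 2.720 m > h_ss, the level will fall toward this value.)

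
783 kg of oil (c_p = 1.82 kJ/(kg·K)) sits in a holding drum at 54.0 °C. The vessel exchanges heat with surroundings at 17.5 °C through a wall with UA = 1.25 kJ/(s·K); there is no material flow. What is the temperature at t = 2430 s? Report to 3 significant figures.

Lumped-capacitance energy balance: M c_p dT/dt = UA(T_amb − T).
dT/dt = (T_ss − T)/τ with T_ss = T_amb = 17.500 °C, τ = M c_p/UA = 783·1.82/1.25 = 1140.0 s.
Solution: T(t) = T_ss + (T₀ − T_ss) e^(−t/τ).
T(2430) = 17.500 + (36.500)·0.11866 = 21.831 °C.

21.8 °C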